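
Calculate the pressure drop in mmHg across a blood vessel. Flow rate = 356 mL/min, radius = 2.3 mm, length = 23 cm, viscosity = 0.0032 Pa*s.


dP = 8*mu*L*Q / (pi*r^4)
Q = 356 mL/min = 5.93333e-06 m^3/s
dP = 397.379 Pa = 397.379 / 133.322 mmHg = 2.981 mmHg


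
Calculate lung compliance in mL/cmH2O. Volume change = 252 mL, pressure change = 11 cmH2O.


C = dV / dP
C = 252 / 11
C = 22.91 mL/cmH2O


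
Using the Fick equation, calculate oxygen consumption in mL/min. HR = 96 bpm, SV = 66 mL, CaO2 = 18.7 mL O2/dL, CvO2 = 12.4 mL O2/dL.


CO = HR*SV = 96*66/1000 = 6.336 L/min
a-v O2 diff = 18.7 - 12.4 = 6.3 mL/dL
VO2 = CO * (CaO2-CvO2) * 10 dL/L
VO2 = 6.336 * 6.3 * 10
VO2 = 399.2 mL/min


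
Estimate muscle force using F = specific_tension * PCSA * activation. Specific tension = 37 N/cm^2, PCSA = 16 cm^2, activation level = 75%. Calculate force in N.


F = sigma * PCSA * activation
F = 37 * 16 * 0.75
F = 444 N


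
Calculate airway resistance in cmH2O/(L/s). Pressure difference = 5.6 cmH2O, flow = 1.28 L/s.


R = dP / flow
R = 5.6 / 1.28
R = 4.375 cmH2O/(L/s)


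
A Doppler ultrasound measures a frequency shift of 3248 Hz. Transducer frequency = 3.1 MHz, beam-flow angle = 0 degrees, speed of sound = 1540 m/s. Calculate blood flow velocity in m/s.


v = fd * c / (2 * f0 * cos(theta))
v = 3248 * 1540 / (2 * 3.1000e+06 * cos(0))
v = 0.8068 m/s


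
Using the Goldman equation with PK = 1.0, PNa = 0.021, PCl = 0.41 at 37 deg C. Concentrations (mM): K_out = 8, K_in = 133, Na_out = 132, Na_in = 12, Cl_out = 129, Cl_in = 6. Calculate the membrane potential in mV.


Vm = (RT/F)*ln((PK*Ko + PNa*Nao + PCl*Cli)/(PK*Ki + PNa*Nai + PCl*Clo))
Numer = 13.232, Denom = 186.142
Vm = -70.66 mV


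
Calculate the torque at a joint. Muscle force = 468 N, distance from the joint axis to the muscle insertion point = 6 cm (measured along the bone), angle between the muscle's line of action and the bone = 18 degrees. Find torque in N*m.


Torque = F * d * sin(theta)   (moment arm = d*sin(theta))
d = 6 cm = 0.06 m
Torque = 468 * 0.06 * sin(18)
Torque = 8.677 N*m


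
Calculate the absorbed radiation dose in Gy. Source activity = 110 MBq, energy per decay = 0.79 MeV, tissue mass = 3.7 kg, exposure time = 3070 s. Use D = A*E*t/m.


A = 110 MBq = 1.1000e+08 Bq
E = 0.79 MeV = 1.26558e-13 J
D = A*E*t/m = 1.1000e+08*1.26558e-13*3070/3.7
D = 0.01155 Gy


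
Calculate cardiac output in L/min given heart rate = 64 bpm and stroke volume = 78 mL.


CO = HR * SV
CO = 64 * 78 / 1000
CO = 4.992 L/min


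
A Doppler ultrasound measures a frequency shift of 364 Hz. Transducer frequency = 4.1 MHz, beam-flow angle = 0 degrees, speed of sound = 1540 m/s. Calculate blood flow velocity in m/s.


v = fd * c / (2 * f0 * cos(theta))
v = 364 * 1540 / (2 * 4.1000e+06 * cos(0))
v = 0.06836 m/s


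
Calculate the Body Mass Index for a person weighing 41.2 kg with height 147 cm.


BMI = weight / height^2
height = 147 cm = 1.47 m
BMI = 41.2 / 1.47^2
BMI = 19.07 kg/m^2


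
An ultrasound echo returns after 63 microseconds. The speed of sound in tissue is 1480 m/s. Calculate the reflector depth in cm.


depth = c * t / 2
t = 63 us = 6.3000e-05 s
depth = 1480 * 6.3000e-05 / 2
depth = 0.04662 m = 4.662 cm


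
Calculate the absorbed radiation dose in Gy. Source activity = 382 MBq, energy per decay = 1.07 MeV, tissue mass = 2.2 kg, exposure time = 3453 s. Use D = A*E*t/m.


A = 382 MBq = 3.8200e+08 Bq
E = 1.07 MeV = 1.71414e-13 J
D = A*E*t/m = 3.8200e+08*1.71414e-13*3453/2.2
D = 0.1028 Gy


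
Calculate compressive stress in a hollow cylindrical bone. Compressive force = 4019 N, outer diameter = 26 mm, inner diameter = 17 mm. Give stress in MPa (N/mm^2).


A = pi*(r_o^2 - r_i^2)
r_o = 13 mm, r_i = 8.5 mm
A = 303.949 mm^2
sigma = F/A = 4019 / 303.949
sigma = 13.22 MPa


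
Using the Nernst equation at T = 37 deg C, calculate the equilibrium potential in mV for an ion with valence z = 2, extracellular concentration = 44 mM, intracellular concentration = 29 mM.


E = (RT/(zF)) * ln(C_out/C_in)
T = 37 + 273.15 = 310.15 K
E = (8.314 * 310.15 / (2 * 96485)) * ln(44/29)
E = 5.571 mV


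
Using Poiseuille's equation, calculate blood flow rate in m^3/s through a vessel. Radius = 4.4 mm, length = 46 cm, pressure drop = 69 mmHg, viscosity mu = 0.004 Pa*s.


Q = pi*r^4*dP / (8*mu*L)
r = 0.0044 m, L = 0.46 m
dP = 69 mmHg = 9199.218 Pa
Q = 7.3587e-04 m^3/s


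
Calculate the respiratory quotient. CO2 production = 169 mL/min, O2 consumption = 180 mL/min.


RQ = VCO2 / VO2
RQ = 169 / 180
RQ = 0.9389


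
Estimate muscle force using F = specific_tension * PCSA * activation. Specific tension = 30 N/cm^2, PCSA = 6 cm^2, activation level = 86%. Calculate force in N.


F = sigma * PCSA * activation
F = 30 * 6 * 0.86
F = 154.8 N


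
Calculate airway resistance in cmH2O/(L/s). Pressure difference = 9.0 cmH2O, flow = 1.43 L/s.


R = dP / flow
R = 9.0 / 1.43
R = 6.294 cmH2O/(L/s)


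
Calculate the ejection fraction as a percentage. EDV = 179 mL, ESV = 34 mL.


SV = EDV - ESV = 179 - 34 = 145 mL
EF = SV/EDV * 100 = 145/179 * 100
EF = 81.01%


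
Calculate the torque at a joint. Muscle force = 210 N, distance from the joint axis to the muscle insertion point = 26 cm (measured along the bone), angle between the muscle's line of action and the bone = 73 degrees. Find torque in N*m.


Torque = F * d * sin(theta)   (moment arm = d*sin(theta))
d = 26 cm = 0.26 m
Torque = 210 * 0.26 * sin(73)
Torque = 52.21 N*m


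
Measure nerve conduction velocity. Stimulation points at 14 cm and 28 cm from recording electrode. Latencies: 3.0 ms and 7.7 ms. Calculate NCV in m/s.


Distance = (28 - 14) / 100 = 0.14 m
dt = (7.7 - 3.0) / 1000 = 0.0047 s
NCV = dist / dt = 29.79 m/s


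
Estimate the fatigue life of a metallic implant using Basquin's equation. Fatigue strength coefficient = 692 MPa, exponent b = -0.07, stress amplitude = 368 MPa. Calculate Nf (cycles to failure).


sigma_a = sigma_f' * (2Nf)^b
2Nf = (sigma_a/sigma_f')^(1/b)
2Nf = (368/692)^(1/-0.07)
2Nf = 8278.9521
Nf = 4139


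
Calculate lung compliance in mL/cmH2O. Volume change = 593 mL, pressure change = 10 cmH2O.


C = dV / dP
C = 593 / 10
C = 59.3 mL/cmH2O


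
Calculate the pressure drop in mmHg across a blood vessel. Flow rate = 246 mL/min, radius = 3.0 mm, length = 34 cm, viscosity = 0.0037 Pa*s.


dP = 8*mu*L*Q / (pi*r^4)
Q = 246 mL/min = 4.1e-06 m^3/s
dP = 162.151 Pa = 162.151 / 133.322 mmHg = 1.216 mmHg


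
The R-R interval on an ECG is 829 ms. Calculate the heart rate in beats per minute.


HR = 60 / RR_interval(s)
RR = 829 ms = 0.829 s
HR = 60 / 0.829 = 72.38 bpm


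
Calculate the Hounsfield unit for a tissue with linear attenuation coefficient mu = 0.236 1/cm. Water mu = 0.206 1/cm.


HU = ((mu_tissue - mu_water) / mu_water) * 1000
HU = ((0.236 - 0.206) / 0.206) * 1000
HU = 145.6


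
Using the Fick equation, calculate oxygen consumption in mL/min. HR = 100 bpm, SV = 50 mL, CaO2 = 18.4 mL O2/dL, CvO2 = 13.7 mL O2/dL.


CO = HR*SV = 100*50/1000 = 5 L/min
a-v O2 diff = 18.4 - 13.7 = 4.7 mL/dL
VO2 = CO * (CaO2-CvO2) * 10 dL/L
VO2 = 5 * 4.7 * 10
VO2 = 235 mL/min


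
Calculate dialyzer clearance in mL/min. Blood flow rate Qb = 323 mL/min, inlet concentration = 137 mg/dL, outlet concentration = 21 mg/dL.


K = Qb * (Cb_in - Cb_out) / Cb_in
K = 323 * (137 - 21) / 137
K = 273.5 mL/min


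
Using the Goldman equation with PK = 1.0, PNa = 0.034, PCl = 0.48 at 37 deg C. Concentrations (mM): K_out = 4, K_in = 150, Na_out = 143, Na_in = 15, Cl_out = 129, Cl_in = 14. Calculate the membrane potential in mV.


Vm = (RT/F)*ln((PK*Ko + PNa*Nao + PCl*Cli)/(PK*Ki + PNa*Nai + PCl*Clo))
Numer = 15.582, Denom = 212.43
Vm = -69.82 mV


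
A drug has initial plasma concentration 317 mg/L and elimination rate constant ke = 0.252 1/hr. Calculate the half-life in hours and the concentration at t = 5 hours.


t_half = ln(2) / ke = 0.693147 / 0.252 = 2.751 hr
C(t) = C0 * exp(-ke*t) = 317 * exp(-0.252*5)
C(5) = 89.92 mg/L


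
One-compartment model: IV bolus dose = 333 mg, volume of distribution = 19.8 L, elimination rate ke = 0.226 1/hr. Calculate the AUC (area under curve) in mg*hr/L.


C0 = Dose/Vd = 333/19.8 = 16.8182 mg/L
AUC = C0/ke = 16.8182/0.226
AUC = 74.42 mg*hr/L


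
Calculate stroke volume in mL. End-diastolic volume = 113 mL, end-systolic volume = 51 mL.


SV = EDV - ESV
SV = 113 - 51
SV = 62 mL


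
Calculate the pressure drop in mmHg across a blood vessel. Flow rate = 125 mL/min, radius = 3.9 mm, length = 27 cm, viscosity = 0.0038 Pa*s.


dP = 8*mu*L*Q / (pi*r^4)
Q = 125 mL/min = 2.08333e-06 m^3/s
dP = 23.5281 Pa = 23.5281 / 133.322 mmHg = 0.1765 mmHg


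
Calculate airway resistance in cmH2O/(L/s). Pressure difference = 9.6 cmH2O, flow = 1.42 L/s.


R = dP / flow
R = 9.6 / 1.42
R = 6.761 cmH2O/(L/s)


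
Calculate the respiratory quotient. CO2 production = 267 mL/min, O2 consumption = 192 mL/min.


RQ = VCO2 / VO2
RQ = 267 / 192
RQ = 1.391


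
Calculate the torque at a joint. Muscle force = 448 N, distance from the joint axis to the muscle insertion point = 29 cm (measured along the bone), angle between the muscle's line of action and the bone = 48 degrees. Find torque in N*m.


Torque = F * d * sin(theta)   (moment arm = d*sin(theta))
d = 29 cm = 0.29 m
Torque = 448 * 0.29 * sin(48)
Torque = 96.55 N*m


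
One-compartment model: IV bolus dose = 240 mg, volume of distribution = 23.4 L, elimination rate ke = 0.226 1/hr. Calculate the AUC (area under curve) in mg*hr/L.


C0 = Dose/Vd = 240/23.4 = 10.2564 mg/L
AUC = C0/ke = 10.2564/0.226
AUC = 45.38 mg*hr/L


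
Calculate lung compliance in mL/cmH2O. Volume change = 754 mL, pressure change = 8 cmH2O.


C = dV / dP
C = 754 / 8
C = 94.25 mL/cmH2O


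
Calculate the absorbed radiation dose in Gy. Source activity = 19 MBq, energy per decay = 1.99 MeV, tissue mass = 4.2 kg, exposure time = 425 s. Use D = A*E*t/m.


A = 19 MBq = 1.9000e+07 Bq
E = 1.99 MeV = 3.18798e-13 J
D = A*E*t/m = 1.9000e+07*3.18798e-13*425/4.2
D = 6.1293e-04 Gy


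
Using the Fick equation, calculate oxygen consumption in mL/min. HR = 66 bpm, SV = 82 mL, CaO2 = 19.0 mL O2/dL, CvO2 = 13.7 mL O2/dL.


CO = HR*SV = 66*82/1000 = 5.412 L/min
a-v O2 diff = 19.0 - 13.7 = 5.3 mL/dL
VO2 = CO * (CaO2-CvO2) * 10 dL/L
VO2 = 5.412 * 5.3 * 10
VO2 = 286.8 mL/min


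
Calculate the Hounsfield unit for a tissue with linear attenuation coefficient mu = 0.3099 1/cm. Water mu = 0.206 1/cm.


HU = ((mu_tissue - mu_water) / mu_water) * 1000
HU = ((0.3099 - 0.206) / 0.206) * 1000
HU = 504.4


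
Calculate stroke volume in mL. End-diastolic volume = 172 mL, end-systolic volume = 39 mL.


SV = EDV - ESV
SV = 172 - 39
SV = 133 mL


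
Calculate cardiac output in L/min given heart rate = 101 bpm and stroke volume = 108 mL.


CO = HR * SV
CO = 101 * 108 / 1000
CO = 10.91 L/min


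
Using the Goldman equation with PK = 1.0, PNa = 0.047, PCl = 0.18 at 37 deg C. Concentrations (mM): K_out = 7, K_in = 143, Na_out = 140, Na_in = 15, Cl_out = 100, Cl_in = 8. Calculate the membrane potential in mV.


Vm = (RT/F)*ln((PK*Ko + PNa*Nao + PCl*Cli)/(PK*Ki + PNa*Nai + PCl*Clo))
Numer = 15.02, Denom = 161.705
Vm = -63.51 mV


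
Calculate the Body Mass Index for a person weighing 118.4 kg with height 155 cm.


BMI = weight / height^2
height = 155 cm = 1.55 m
BMI = 118.4 / 1.55^2
BMI = 49.28 kg/m^2


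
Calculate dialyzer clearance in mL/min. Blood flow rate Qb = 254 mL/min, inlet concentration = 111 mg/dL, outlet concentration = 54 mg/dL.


K = Qb * (Cb_in - Cb_out) / Cb_in
K = 254 * (111 - 54) / 111
K = 130.4 mL/min


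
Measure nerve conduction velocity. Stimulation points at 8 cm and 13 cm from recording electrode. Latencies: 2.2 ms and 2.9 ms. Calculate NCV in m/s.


Distance = (13 - 8) / 100 = 0.05 m
dt = (2.9 - 2.2) / 1000 = 7.0000e-04 s
NCV = dist / dt = 71.43 m/s


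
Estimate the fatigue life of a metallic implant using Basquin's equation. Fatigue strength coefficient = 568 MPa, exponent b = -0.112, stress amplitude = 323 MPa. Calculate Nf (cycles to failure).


sigma_a = sigma_f' * (2Nf)^b
2Nf = (sigma_a/sigma_f')^(1/b)
2Nf = (323/568)^(1/-0.112)
2Nf = 154.45498
Nf = 77.23


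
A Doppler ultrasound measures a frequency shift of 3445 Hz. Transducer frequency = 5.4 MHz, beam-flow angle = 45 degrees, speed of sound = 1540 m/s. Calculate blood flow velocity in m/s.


v = fd * c / (2 * f0 * cos(theta))
v = 3445 * 1540 / (2 * 5.4000e+06 * cos(45))
v = 0.6947 m/s


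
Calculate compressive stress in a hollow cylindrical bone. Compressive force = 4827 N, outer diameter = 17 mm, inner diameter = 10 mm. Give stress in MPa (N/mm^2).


A = pi*(r_o^2 - r_i^2)
r_o = 8.5 mm, r_i = 5 mm
A = 148.44 mm^2
sigma = F/A = 4827 / 148.44
sigma = 32.52 MPa


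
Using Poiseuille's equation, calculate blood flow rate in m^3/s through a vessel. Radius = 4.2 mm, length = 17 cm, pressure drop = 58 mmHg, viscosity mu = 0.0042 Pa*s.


Q = pi*r^4*dP / (8*mu*L)
r = 0.0042 m, L = 0.17 m
dP = 58 mmHg = 7732.676 Pa
Q = 0.001323 m^3/s


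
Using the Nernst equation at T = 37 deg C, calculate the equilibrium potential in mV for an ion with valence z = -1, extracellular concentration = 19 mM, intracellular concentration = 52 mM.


E = (RT/(zF)) * ln(C_out/C_in)
T = 37 + 273.15 = 310.15 K
E = (8.314 * 310.15 / (-1 * 96485)) * ln(19/52)
E = 26.91 mV


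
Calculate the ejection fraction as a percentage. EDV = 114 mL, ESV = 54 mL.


SV = EDV - ESV = 114 - 54 = 60 mL
EF = SV/EDV * 100 = 60/114 * 100
EF = 52.63%


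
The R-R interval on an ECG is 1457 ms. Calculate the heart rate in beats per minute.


HR = 60 / RR_interval(s)
RR = 1457 ms = 1.457 s
HR = 60 / 1.457 = 41.18 bpm


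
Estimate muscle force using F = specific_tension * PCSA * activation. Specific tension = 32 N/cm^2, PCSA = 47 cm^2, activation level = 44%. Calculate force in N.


F = sigma * PCSA * activation
F = 32 * 47 * 0.44
F = 661.8 N


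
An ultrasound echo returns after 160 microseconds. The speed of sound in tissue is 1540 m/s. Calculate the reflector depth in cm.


depth = c * t / 2
t = 160 us = 1.6000e-04 s
depth = 1540 * 1.6000e-04 / 2
depth = 0.1232 m = 12.32 cm


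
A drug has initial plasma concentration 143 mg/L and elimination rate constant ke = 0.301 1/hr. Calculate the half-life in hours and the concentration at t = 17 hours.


t_half = ln(2) / ke = 0.693147 / 0.301 = 2.303 hr
C(t) = C0 * exp(-ke*t) = 143 * exp(-0.301*17)
C(17) = 0.8571 mg/L


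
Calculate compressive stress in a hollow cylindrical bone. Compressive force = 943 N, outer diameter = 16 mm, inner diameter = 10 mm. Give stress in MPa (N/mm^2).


A = pi*(r_o^2 - r_i^2)
r_o = 8 mm, r_i = 5 mm
A = 122.522 mm^2
sigma = F/A = 943 / 122.522
sigma = 7.697 MPa


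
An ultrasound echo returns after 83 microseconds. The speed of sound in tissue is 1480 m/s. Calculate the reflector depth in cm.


depth = c * t / 2
t = 83 us = 8.3000e-05 s
depth = 1480 * 8.3000e-05 / 2
depth = 0.06142 m = 6.142 cm


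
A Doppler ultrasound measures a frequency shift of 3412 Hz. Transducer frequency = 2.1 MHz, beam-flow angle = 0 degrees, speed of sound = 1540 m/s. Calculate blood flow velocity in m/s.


v = fd * c / (2 * f0 * cos(theta))
v = 3412 * 1540 / (2 * 2.1000e+06 * cos(0))
v = 1.251 m/s


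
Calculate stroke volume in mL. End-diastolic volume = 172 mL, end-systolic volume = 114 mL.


SV = EDV - ESV
SV = 172 - 114
SV = 58 mL


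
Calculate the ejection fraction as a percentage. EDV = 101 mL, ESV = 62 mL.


SV = EDV - ESV = 101 - 62 = 39 mL
EF = SV/EDV * 100 = 39/101 * 100
EF = 38.61%


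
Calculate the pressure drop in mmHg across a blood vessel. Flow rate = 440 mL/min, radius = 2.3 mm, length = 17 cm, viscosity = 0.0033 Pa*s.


dP = 8*mu*L*Q / (pi*r^4)
Q = 440 mL/min = 7.33333e-06 m^3/s
dP = 374.363 Pa = 374.363 / 133.322 mmHg = 2.808 mmHg


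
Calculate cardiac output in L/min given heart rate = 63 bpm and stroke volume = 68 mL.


CO = HR * SV
CO = 63 * 68 / 1000
CO = 4.284 L/min


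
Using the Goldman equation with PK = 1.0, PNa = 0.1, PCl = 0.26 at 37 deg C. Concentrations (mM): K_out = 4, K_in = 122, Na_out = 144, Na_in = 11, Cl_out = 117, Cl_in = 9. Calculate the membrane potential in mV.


Vm = (RT/F)*ln((PK*Ko + PNa*Nao + PCl*Cli)/(PK*Ki + PNa*Nai + PCl*Clo))
Numer = 20.74, Denom = 153.52
Vm = -53.5 mV


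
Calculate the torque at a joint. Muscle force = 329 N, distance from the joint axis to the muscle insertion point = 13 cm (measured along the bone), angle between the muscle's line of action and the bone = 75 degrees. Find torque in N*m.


Torque = F * d * sin(theta)   (moment arm = d*sin(theta))
d = 13 cm = 0.13 m
Torque = 329 * 0.13 * sin(75)
Torque = 41.31 N*m


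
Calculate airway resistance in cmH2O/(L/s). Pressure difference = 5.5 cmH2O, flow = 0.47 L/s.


R = dP / flow
R = 5.5 / 0.47
R = 11.7 cmH2O/(L/s)


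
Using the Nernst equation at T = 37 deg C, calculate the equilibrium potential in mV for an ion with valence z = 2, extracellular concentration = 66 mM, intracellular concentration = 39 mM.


E = (RT/(zF)) * ln(C_out/C_in)
T = 37 + 273.15 = 310.15 K
E = (8.314 * 310.15 / (2 * 96485)) * ln(66/39)
E = 7.03 mV


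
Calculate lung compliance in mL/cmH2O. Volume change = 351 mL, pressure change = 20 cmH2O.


C = dV / dP
C = 351 / 20
C = 17.55 mL/cmH2O


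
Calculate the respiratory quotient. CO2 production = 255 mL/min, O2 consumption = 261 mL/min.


RQ = VCO2 / VO2
RQ = 255 / 261
RQ = 0.977


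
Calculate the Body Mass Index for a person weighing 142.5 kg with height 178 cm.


BMI = weight / height^2
height = 178 cm = 1.78 m
BMI = 142.5 / 1.78^2
BMI = 44.98 kg/m^2


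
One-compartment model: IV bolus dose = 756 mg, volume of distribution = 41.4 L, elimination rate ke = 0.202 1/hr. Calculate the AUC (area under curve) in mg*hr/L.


C0 = Dose/Vd = 756/41.4 = 18.2609 mg/L
AUC = C0/ke = 18.2609/0.202
AUC = 90.4 mg*hr/L


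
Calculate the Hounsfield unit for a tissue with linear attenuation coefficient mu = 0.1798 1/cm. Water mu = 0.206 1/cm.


HU = ((mu_tissue - mu_water) / mu_water) * 1000
HU = ((0.1798 - 0.206) / 0.206) * 1000
HU = -127.2


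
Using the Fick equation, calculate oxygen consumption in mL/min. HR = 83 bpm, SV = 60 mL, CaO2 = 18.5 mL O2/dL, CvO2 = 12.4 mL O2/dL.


CO = HR*SV = 83*60/1000 = 4.98 L/min
a-v O2 diff = 18.5 - 12.4 = 6.1 mL/dL
VO2 = CO * (CaO2-CvO2) * 10 dL/L
VO2 = 4.98 * 6.1 * 10
VO2 = 303.8 mL/min


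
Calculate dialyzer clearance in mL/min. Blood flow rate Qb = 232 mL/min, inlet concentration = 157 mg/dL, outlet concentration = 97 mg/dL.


K = Qb * (Cb_in - Cb_out) / Cb_in
K = 232 * (157 - 97) / 157
K = 88.66 mL/min


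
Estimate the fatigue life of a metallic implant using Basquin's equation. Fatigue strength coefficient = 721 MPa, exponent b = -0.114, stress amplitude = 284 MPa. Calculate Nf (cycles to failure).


sigma_a = sigma_f' * (2Nf)^b
2Nf = (sigma_a/sigma_f')^(1/b)
2Nf = (284/721)^(1/-0.114)
2Nf = 3542.1852
Nf = 1771


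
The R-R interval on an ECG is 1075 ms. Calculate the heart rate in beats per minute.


HR = 60 / RR_interval(s)
RR = 1075 ms = 1.075 s
HR = 60 / 1.075 = 55.81 bpm


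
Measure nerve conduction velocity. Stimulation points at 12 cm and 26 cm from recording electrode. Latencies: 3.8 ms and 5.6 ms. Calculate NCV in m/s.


Distance = (26 - 12) / 100 = 0.14 m
dt = (5.6 - 3.8) / 1000 = 0.0018 s
NCV = dist / dt = 77.78 m/s


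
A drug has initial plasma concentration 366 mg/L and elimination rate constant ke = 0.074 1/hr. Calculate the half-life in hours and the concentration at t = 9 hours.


t_half = ln(2) / ke = 0.693147 / 0.074 = 9.367 hr
C(t) = C0 * exp(-ke*t) = 366 * exp(-0.074*9)
C(9) = 188 mg/L


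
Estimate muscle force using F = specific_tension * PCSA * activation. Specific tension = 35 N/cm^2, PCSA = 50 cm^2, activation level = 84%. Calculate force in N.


F = sigma * PCSA * activation
F = 35 * 50 * 0.84
F = 1470 N


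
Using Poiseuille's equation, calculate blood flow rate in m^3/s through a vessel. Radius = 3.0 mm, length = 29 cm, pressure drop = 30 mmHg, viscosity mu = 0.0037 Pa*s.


Q = pi*r^4*dP / (8*mu*L)
r = 0.003 m, L = 0.29 m
dP = 30 mmHg = 3999.66 Pa
Q = 1.1857e-04 m^3/s


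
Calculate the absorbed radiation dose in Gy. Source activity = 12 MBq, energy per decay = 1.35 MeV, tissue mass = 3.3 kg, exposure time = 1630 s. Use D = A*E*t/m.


A = 12 MBq = 1.2000e+07 Bq
E = 1.35 MeV = 2.1627e-13 J
D = A*E*t/m = 1.2000e+07*2.1627e-13*1630/3.3
D = 0.001282 Gy


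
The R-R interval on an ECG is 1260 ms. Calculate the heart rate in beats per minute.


HR = 60 / RR_interval(s)
RR = 1260 ms = 1.26 s
HR = 60 / 1.26 = 47.62 bpm


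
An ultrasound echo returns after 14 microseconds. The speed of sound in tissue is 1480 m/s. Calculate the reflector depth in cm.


depth = c * t / 2
t = 14 us = 1.4000e-05 s
depth = 1480 * 1.4000e-05 / 2
depth = 0.01036 m = 1.036 cm


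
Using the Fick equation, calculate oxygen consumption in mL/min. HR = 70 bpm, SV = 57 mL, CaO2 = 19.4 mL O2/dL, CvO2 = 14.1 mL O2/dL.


CO = HR*SV = 70*57/1000 = 3.99 L/min
a-v O2 diff = 19.4 - 14.1 = 5.3 mL/dL
VO2 = CO * (CaO2-CvO2) * 10 dL/L
VO2 = 3.99 * 5.3 * 10
VO2 = 211.5 mL/min


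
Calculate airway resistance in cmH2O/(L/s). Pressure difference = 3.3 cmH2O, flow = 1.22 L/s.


R = dP / flow
R = 3.3 / 1.22
R = 2.705 cmH2O/(L/s)


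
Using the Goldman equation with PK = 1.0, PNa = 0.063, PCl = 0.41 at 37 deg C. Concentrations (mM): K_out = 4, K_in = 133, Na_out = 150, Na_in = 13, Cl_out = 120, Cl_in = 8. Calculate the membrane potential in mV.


Vm = (RT/F)*ln((PK*Ko + PNa*Nao + PCl*Cli)/(PK*Ki + PNa*Nai + PCl*Clo))
Numer = 16.73, Denom = 183.019
Vm = -63.94 mV


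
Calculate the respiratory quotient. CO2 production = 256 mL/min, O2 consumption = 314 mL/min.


RQ = VCO2 / VO2
RQ = 256 / 314
RQ = 0.8153


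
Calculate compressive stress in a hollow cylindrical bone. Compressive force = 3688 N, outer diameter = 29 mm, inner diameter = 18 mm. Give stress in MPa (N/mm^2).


A = pi*(r_o^2 - r_i^2)
r_o = 14.5 mm, r_i = 9 mm
A = 406.051 mm^2
sigma = F/A = 3688 / 406.051
sigma = 9.083 MPa


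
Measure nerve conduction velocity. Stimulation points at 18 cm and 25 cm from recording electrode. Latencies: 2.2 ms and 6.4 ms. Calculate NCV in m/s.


Distance = (25 - 18) / 100 = 0.07 m
dt = (6.4 - 2.2) / 1000 = 0.0042 s
NCV = dist / dt = 16.67 m/s


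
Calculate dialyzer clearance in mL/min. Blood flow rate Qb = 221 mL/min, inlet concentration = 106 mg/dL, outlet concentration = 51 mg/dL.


K = Qb * (Cb_in - Cb_out) / Cb_in
K = 221 * (106 - 51) / 106
K = 114.7 mL/min


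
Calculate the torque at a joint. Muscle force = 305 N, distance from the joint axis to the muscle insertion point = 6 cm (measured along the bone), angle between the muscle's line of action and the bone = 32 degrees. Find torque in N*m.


Torque = F * d * sin(theta)   (moment arm = d*sin(theta))
d = 6 cm = 0.06 m
Torque = 305 * 0.06 * sin(32)
Torque = 9.698 N*m


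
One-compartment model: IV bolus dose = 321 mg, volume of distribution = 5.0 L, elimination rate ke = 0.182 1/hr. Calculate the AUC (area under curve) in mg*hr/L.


C0 = Dose/Vd = 321/5.0 = 64.2 mg/L
AUC = C0/ke = 64.2/0.182
AUC = 352.7 mg*hr/L


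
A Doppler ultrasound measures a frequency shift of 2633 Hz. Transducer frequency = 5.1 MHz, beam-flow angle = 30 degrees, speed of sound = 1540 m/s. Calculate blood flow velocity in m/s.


v = fd * c / (2 * f0 * cos(theta))
v = 2633 * 1540 / (2 * 5.1000e+06 * cos(30))
v = 0.459 m/s


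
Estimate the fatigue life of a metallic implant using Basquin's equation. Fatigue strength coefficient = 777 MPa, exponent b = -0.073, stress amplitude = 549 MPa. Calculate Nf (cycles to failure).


sigma_a = sigma_f' * (2Nf)^b
2Nf = (sigma_a/sigma_f')^(1/b)
2Nf = (549/777)^(1/-0.073)
2Nf = 116.52529
Nf = 58.26


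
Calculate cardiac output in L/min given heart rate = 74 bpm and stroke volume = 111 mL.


CO = HR * SV
CO = 74 * 111 / 1000
CO = 8.214 L/min


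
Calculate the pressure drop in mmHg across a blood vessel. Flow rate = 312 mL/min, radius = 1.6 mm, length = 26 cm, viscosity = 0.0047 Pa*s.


dP = 8*mu*L*Q / (pi*r^4)
Q = 312 mL/min = 5.2e-06 m^3/s
dP = 2469.08 Pa = 2469.08 / 133.322 mmHg = 18.52 mmHg


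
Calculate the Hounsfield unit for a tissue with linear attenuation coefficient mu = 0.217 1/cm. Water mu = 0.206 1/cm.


HU = ((mu_tissue - mu_water) / mu_water) * 1000
HU = ((0.217 - 0.206) / 0.206) * 1000
HU = 53.4


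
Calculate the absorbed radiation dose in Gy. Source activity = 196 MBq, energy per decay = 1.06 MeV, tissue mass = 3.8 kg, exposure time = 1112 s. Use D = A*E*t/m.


A = 196 MBq = 1.9600e+08 Bq
E = 1.06 MeV = 1.69812e-13 J
D = A*E*t/m = 1.9600e+08*1.69812e-13*1112/3.8
D = 0.00974 Gy


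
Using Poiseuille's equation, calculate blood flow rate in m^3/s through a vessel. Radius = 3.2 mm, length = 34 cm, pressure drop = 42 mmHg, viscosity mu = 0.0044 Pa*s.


Q = pi*r^4*dP / (8*mu*L)
r = 0.0032 m, L = 0.34 m
dP = 42 mmHg = 5599.524 Pa
Q = 1.5413e-04 m^3/s


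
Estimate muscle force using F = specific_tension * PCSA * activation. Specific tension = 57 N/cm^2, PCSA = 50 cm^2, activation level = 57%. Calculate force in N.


F = sigma * PCSA * activation
F = 57 * 50 * 0.57
F = 1624 N


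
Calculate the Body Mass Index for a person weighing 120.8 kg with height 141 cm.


BMI = weight / height^2
height = 141 cm = 1.41 m
BMI = 120.8 / 1.41^2
BMI = 60.76 kg/m^2


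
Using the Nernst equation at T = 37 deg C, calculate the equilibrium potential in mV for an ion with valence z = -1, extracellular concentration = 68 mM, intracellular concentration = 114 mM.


E = (RT/(zF)) * ln(C_out/C_in)
T = 37 + 273.15 = 310.15 K
E = (8.314 * 310.15 / (-1 * 96485)) * ln(68/114)
E = 13.81 mV


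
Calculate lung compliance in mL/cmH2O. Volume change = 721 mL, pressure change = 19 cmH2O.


C = dV / dP
C = 721 / 19
C = 37.95 mL/cmH2O


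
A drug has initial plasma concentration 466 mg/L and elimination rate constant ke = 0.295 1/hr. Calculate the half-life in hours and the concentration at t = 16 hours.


t_half = ln(2) / ke = 0.693147 / 0.295 = 2.35 hr
C(t) = C0 * exp(-ke*t) = 466 * exp(-0.295*16)
C(16) = 4.154 mg/L


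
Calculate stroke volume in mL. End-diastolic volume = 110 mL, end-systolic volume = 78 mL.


SV = EDV - ESV
SV = 110 - 78
SV = 32 mL


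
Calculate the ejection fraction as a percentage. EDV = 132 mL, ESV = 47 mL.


SV = EDV - ESV = 132 - 47 = 85 mL
EF = SV/EDV * 100 = 85/132 * 100
EF = 64.39%


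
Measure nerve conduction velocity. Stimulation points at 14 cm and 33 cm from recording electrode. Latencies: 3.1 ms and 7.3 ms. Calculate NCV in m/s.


Distance = (33 - 14) / 100 = 0.19 m
dt = (7.3 - 3.1) / 1000 = 0.0042 s
NCV = dist / dt = 45.24 m/s


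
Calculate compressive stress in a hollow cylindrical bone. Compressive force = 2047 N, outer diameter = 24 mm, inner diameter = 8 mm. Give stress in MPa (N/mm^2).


A = pi*(r_o^2 - r_i^2)
r_o = 12 mm, r_i = 4 mm
A = 402.124 mm^2
sigma = F/A = 2047 / 402.124
sigma = 5.09 MPa


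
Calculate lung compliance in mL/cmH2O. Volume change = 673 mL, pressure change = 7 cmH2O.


C = dV / dP
C = 673 / 7
C = 96.14 mL/cmH2O


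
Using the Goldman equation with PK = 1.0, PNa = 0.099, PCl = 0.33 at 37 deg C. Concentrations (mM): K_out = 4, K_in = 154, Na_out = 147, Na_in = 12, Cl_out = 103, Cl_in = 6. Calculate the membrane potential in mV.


Vm = (RT/F)*ln((PK*Ko + PNa*Nao + PCl*Cli)/(PK*Ki + PNa*Nai + PCl*Clo))
Numer = 20.533, Denom = 189.178
Vm = -59.35 mV


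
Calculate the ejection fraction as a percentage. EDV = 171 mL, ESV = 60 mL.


SV = EDV - ESV = 171 - 60 = 111 mL
EF = SV/EDV * 100 = 111/171 * 100
EF = 64.91%


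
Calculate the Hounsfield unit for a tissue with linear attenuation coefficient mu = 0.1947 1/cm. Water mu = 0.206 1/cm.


HU = ((mu_tissue - mu_water) / mu_water) * 1000
HU = ((0.1947 - 0.206) / 0.206) * 1000
HU = -54.85


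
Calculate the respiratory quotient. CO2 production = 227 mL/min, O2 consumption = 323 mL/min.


RQ = VCO2 / VO2
RQ = 227 / 323
RQ = 0.7028


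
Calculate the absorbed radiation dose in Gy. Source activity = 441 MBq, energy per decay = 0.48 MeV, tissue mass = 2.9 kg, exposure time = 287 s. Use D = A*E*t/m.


A = 441 MBq = 4.4100e+08 Bq
E = 0.48 MeV = 7.6896e-14 J
D = A*E*t/m = 4.4100e+08*7.6896e-14*287/2.9
D = 0.003356 Gy


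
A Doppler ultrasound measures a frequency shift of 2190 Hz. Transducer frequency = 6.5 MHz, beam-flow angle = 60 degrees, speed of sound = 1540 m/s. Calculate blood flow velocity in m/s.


v = fd * c / (2 * f0 * cos(theta))
v = 2190 * 1540 / (2 * 6.5000e+06 * cos(60))
v = 0.5189 m/s


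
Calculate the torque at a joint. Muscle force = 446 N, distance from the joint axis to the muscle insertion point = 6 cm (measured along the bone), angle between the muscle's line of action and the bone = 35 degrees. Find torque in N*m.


Torque = F * d * sin(theta)   (moment arm = d*sin(theta))
d = 6 cm = 0.06 m
Torque = 446 * 0.06 * sin(35)
Torque = 15.35 N*m


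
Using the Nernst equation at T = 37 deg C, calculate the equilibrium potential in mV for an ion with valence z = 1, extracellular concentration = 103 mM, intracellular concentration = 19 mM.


E = (RT/(zF)) * ln(C_out/C_in)
T = 37 + 273.15 = 310.15 K
E = (8.314 * 310.15 / (1 * 96485)) * ln(103/19)
E = 45.17 mV


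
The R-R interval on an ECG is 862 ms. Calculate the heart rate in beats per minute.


HR = 60 / RR_interval(s)
RR = 862 ms = 0.862 s
HR = 60 / 0.862 = 69.61 bpm


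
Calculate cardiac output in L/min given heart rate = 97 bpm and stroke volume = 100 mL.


CO = HR * SV
CO = 97 * 100 / 1000
CO = 9.7 L/min


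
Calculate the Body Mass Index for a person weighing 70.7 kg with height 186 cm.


BMI = weight / height^2
height = 186 cm = 1.86 m
BMI = 70.7 / 1.86^2
BMI = 20.44 kg/m^2


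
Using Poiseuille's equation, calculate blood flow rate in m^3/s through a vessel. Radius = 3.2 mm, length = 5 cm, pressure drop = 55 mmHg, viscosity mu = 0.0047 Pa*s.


Q = pi*r^4*dP / (8*mu*L)
r = 0.0032 m, L = 0.05 m
dP = 55 mmHg = 7332.71 Pa
Q = 0.001285 m^3/s


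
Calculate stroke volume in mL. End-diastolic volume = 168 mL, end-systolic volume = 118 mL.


SV = EDV - ESV
SV = 168 - 118
SV = 50 mL


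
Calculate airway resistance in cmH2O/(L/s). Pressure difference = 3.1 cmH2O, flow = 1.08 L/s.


R = dP / flow
R = 3.1 / 1.08
R = 2.87 cmH2O/(L/s)


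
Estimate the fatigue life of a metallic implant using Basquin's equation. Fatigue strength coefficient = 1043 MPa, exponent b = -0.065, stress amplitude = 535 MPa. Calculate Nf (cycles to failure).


sigma_a = sigma_f' * (2Nf)^b
2Nf = (sigma_a/sigma_f')^(1/b)
2Nf = (535/1043)^(1/-0.065)
2Nf = 28871.519
Nf = 1.444e+04


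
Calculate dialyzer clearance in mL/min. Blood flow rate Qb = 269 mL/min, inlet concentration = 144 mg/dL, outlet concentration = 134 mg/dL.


K = Qb * (Cb_in - Cb_out) / Cb_in
K = 269 * (144 - 134) / 144
K = 18.68 mL/min


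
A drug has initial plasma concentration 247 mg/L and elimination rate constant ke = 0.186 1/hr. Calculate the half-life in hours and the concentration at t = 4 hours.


t_half = ln(2) / ke = 0.693147 / 0.186 = 3.727 hr
C(t) = C0 * exp(-ke*t) = 247 * exp(-0.186*4)
C(4) = 117.4 mg/L


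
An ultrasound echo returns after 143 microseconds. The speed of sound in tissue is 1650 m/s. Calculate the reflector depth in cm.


depth = c * t / 2
t = 143 us = 1.4300e-04 s
depth = 1650 * 1.4300e-04 / 2
depth = 0.117975 m = 11.7975 cm


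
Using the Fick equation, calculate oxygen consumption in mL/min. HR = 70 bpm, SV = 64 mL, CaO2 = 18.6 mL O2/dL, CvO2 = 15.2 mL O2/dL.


CO = HR*SV = 70*64/1000 = 4.48 L/min
a-v O2 diff = 18.6 - 15.2 = 3.4 mL/dL
VO2 = CO * (CaO2-CvO2) * 10 dL/L
VO2 = 4.48 * 3.4 * 10
VO2 = 152.3 mL/min


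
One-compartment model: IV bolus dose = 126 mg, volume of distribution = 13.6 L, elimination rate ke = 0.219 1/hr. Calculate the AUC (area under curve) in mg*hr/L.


C0 = Dose/Vd = 126/13.6 = 9.26471 mg/L
AUC = C0/ke = 9.26471/0.219
AUC = 42.3 mg*hr/L


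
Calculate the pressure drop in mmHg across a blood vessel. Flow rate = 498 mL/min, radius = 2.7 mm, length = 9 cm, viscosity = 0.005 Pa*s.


dP = 8*mu*L*Q / (pi*r^4)
Q = 498 mL/min = 8.3e-06 m^3/s
dP = 178.968 Pa = 178.968 / 133.322 mmHg = 1.342 mmHg


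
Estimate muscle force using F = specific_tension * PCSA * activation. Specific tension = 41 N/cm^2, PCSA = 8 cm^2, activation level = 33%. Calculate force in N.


F = sigma * PCSA * activation
F = 41 * 8 * 0.33
F = 108.2 N


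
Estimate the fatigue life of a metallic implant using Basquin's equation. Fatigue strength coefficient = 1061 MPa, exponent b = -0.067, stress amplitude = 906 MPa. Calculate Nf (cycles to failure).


sigma_a = sigma_f' * (2Nf)^b
2Nf = (sigma_a/sigma_f')^(1/b)
2Nf = (906/1061)^(1/-0.067)
2Nf = 10.560618
Nf = 5.28


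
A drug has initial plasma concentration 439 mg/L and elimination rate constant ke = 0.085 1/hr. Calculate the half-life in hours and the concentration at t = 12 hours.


t_half = ln(2) / ke = 0.693147 / 0.085 = 8.155 hr
C(t) = C0 * exp(-ke*t) = 439 * exp(-0.085*12)
C(12) = 158.3 mg/L


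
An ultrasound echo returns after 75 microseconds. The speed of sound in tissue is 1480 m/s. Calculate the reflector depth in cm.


depth = c * t / 2
t = 75 us = 7.5000e-05 s
depth = 1480 * 7.5000e-05 / 2
depth = 0.0555 m = 5.55 cm


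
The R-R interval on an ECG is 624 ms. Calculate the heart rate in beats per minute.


HR = 60 / RR_interval(s)
RR = 624 ms = 0.624 s
HR = 60 / 0.624 = 96.15 bpm


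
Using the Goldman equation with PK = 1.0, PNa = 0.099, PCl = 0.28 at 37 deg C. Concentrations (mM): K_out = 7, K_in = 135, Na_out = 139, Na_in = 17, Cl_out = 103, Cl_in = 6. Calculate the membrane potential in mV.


Vm = (RT/F)*ln((PK*Ko + PNa*Nao + PCl*Cli)/(PK*Ki + PNa*Nai + PCl*Clo))
Numer = 22.441, Denom = 165.523
Vm = -53.4 mV


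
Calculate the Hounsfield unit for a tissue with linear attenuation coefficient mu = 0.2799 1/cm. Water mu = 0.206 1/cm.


HU = ((mu_tissue - mu_water) / mu_water) * 1000
HU = ((0.2799 - 0.206) / 0.206) * 1000
HU = 358.7


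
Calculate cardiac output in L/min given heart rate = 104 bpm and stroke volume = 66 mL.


CO = HR * SV
CO = 104 * 66 / 1000
CO = 6.864 L/min


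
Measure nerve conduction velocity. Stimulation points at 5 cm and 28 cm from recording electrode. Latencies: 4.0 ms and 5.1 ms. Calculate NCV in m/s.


Distance = (28 - 5) / 100 = 0.23 m
dt = (5.1 - 4.0) / 1000 = 0.0011 s
NCV = dist / dt = 209.1 m/s


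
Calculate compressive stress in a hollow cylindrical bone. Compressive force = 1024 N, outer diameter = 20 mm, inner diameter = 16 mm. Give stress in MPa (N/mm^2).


A = pi*(r_o^2 - r_i^2)
r_o = 10 mm, r_i = 8 mm
A = 113.097 mm^2
sigma = F/A = 1024 / 113.097
sigma = 9.054 MPa


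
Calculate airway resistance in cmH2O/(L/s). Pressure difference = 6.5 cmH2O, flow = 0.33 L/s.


R = dP / flow
R = 6.5 / 0.33
R = 19.7 cmH2O/(L/s)


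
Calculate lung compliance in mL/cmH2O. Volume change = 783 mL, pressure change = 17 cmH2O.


C = dV / dP
C = 783 / 17
C = 46.06 mL/cmH2O


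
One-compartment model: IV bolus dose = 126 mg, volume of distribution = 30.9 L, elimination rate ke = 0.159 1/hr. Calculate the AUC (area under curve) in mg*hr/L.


C0 = Dose/Vd = 126/30.9 = 4.07767 mg/L
AUC = C0/ke = 4.07767/0.159
AUC = 25.65 mg*hr/L


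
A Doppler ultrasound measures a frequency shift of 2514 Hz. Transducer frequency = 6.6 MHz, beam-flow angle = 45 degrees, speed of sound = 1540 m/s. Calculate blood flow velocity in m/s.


v = fd * c / (2 * f0 * cos(theta))
v = 2514 * 1540 / (2 * 6.6000e+06 * cos(45))
v = 0.4148 m/s


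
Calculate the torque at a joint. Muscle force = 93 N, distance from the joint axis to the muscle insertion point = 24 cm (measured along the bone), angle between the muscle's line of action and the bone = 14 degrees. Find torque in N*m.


Torque = F * d * sin(theta)   (moment arm = d*sin(theta))
d = 24 cm = 0.24 m
Torque = 93 * 0.24 * sin(14)
Torque = 5.4 N*m


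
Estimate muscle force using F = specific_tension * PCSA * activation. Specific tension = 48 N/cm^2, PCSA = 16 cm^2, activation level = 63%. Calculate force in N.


F = sigma * PCSA * activation
F = 48 * 16 * 0.63
F = 483.8 N


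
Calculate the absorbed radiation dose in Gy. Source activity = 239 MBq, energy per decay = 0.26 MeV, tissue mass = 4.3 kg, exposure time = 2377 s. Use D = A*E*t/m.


A = 239 MBq = 2.3900e+08 Bq
E = 0.26 MeV = 4.1652e-14 J
D = A*E*t/m = 2.3900e+08*4.1652e-14*2377/4.3
D = 0.005503 Gy


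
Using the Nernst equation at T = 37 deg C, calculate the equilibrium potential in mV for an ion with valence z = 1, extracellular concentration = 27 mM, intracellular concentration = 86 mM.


E = (RT/(zF)) * ln(C_out/C_in)
T = 37 + 273.15 = 310.15 K
E = (8.314 * 310.15 / (1 * 96485)) * ln(27/86)
E = -30.96 mV


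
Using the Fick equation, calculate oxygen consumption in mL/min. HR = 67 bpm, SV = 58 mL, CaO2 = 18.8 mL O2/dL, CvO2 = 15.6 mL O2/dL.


CO = HR*SV = 67*58/1000 = 3.886 L/min
a-v O2 diff = 18.8 - 15.6 = 3.2 mL/dL
VO2 = CO * (CaO2-CvO2) * 10 dL/L
VO2 = 3.886 * 3.2 * 10
VO2 = 124.4 mL/min


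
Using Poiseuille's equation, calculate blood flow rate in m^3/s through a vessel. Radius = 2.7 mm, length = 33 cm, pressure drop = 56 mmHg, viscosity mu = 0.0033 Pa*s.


Q = pi*r^4*dP / (8*mu*L)
r = 0.0027 m, L = 0.33 m
dP = 56 mmHg = 7466.032 Pa
Q = 1.4308e-04 m^3/s


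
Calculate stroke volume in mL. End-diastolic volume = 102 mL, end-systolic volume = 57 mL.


SV = EDV - ESV
SV = 102 - 57
SV = 45 mL


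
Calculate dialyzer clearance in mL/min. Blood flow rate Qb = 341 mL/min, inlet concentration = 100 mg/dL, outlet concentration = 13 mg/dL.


K = Qb * (Cb_in - Cb_out) / Cb_in
K = 341 * (100 - 13) / 100
K = 296.7 mL/min


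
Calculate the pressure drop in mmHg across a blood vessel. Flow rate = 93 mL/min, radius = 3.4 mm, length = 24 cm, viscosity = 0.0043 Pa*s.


dP = 8*mu*L*Q / (pi*r^4)
Q = 93 mL/min = 1.55e-06 m^3/s
dP = 30.4815 Pa = 30.4815 / 133.322 mmHg = 0.2286 mmHg


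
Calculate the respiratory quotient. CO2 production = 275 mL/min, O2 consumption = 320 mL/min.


RQ = VCO2 / VO2
RQ = 275 / 320
RQ = 0.8594


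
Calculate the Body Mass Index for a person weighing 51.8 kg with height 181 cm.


BMI = weight / height^2
height = 181 cm = 1.81 m
BMI = 51.8 / 1.81^2
BMI = 15.81 kg/m^2


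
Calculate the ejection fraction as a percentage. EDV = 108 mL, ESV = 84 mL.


SV = EDV - ESV = 108 - 84 = 24 mL
EF = SV/EDV * 100 = 24/108 * 100
EF = 22.22%


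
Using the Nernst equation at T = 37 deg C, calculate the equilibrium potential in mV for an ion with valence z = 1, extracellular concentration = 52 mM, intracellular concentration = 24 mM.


E = (RT/(zF)) * ln(C_out/C_in)
T = 37 + 273.15 = 310.15 K
E = (8.314 * 310.15 / (1 * 96485)) * ln(52/24)
E = 20.66 mV


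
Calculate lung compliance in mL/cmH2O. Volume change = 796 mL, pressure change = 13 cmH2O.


C = dV / dP
C = 796 / 13
C = 61.23 mL/cmH2O


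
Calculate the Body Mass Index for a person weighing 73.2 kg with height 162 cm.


BMI = weight / height^2
height = 162 cm = 1.62 m
BMI = 73.2 / 1.62^2
BMI = 27.89 kg/m^2


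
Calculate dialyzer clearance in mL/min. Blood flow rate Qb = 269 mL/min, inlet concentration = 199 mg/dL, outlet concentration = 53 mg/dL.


K = Qb * (Cb_in - Cb_out) / Cb_in
K = 269 * (199 - 53) / 199
K = 197.4 mL/min
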